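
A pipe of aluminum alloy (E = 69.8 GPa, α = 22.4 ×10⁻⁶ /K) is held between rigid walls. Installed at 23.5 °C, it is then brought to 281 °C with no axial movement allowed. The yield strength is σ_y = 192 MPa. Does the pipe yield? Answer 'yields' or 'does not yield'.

yields

ΔT = 257.5 K. Constrained thermal stress σ = E·α·ΔT = 69.80×10³ MPa × 22.4×10⁻⁶ × 257.5 = 403 MPa (compressive).
Compare to σ_y = 192 MPa: σ ≥ σ_y, so it yields.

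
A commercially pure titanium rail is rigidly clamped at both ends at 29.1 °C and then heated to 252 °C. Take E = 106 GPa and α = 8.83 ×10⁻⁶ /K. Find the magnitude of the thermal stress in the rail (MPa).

ΔT = 222.9 K. Constrained thermal stress σ = E·α·ΔT = 106.0×10³ MPa × 8.83×10⁻⁶ × 222.9 = 209 MPa (compressive).

209 MPa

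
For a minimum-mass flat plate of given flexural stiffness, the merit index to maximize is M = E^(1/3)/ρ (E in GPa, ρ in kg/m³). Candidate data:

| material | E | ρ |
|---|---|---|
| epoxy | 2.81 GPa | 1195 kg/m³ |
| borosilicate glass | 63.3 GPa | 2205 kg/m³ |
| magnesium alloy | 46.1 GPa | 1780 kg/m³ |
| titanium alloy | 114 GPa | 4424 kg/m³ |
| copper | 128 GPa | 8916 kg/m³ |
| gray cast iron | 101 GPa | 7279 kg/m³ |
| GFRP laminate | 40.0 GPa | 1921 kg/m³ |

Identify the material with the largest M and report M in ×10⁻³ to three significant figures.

Per-candidate index values:
  magnesium alloy: M = 2.01×10⁻³
  borosilicate glass: M = 1.81×10⁻³
  GFRP laminate: M = 1.78×10⁻³
  epoxy: M = 1.18×10⁻³
  titanium alloy: M = 1.10×10⁻³
  gray cast iron: M = 0.640×10⁻³
  copper: M = 0.565×10⁻³
Highest index: magnesium alloy.

magnesium alloy, M = 2.01×10⁻³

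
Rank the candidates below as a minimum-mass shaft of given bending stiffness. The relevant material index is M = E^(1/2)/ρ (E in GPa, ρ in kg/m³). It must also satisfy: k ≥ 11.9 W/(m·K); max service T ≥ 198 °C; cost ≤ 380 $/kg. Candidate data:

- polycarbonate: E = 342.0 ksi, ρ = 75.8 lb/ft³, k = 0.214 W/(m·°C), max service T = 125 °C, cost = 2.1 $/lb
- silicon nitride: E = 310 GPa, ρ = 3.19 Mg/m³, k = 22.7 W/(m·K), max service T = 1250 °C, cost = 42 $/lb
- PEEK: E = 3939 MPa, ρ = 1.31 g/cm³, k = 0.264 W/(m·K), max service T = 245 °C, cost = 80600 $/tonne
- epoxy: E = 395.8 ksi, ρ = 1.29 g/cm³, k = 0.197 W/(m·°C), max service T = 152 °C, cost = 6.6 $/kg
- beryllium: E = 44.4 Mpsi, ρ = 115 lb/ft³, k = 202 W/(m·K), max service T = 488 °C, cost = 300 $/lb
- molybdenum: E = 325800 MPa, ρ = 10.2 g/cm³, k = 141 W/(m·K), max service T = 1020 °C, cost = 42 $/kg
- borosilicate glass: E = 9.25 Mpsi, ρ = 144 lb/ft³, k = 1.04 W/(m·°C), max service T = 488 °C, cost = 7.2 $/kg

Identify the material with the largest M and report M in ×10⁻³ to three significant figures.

silicon nitride, M = 5.52×10⁻³

Screen on constraints: k ≥ 11.9 W/(m·K); max service T ≥ 198 °C; cost ≤ 380 $/kg. Survivors: silicon nitride, molybdenum.
Normalizing units and computing the index:
  silicon nitride: E = 310.0 GPa, ρ = 3190 kg/m³
  molybdenum: E = 325.8 GPa, ρ = 10200 kg/m³
  silicon nitride: M = 5.52×10⁻³
  molybdenum: M = 1.77×10⁻³
Highest index: silicon nitride.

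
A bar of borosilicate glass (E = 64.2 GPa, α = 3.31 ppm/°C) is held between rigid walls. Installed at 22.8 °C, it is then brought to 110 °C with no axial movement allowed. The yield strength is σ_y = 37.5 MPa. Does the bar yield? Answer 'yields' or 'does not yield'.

does not yield

ΔT = 87.20 K. Constrained thermal stress σ = E·α·ΔT = 64.20×10³ MPa × 3.31×10⁻⁶ × 87.20 = 18.5 MPa (compressive).
Compare to σ_y = 37.5 MPa: σ < σ_y, so it does not yield.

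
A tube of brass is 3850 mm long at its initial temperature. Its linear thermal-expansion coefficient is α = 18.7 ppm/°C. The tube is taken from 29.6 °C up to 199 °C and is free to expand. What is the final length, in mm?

3862.2 mm

ΔT = 199 − 29.6 = 169.4 K.
ΔL = α·L₀·ΔT = 18.7×10⁻⁶ × 3850 mm × 169.4 K = 12.2 mm.
L = L₀ + ΔL = 3850 + 12.2 = 3862.2 mm.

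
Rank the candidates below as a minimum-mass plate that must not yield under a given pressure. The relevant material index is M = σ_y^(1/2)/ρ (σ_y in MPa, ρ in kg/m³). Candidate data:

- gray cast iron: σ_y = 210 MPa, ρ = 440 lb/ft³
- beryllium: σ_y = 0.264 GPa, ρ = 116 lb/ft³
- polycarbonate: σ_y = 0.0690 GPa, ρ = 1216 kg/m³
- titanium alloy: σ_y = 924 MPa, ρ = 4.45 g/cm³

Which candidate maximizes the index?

Putting every candidate on a common basis:
  gray cast iron: σ_y = 210.0 MPa, ρ = 7048 kg/m³
  beryllium: σ_y = 264.0 MPa, ρ = 1858 kg/m³
  polycarbonate: σ_y = 69.00 MPa, ρ = 1216 kg/m³
  titanium alloy: σ_y = 924.0 MPa, ρ = 4450 kg/m³
  beryllium: M = 8.74×10⁻³
  polycarbonate: M = 6.83×10⁻³
  titanium alloy: M = 6.83×10⁻³
  gray cast iron: M = 2.06×10⁻³
Beryllium has the largest M.

beryllium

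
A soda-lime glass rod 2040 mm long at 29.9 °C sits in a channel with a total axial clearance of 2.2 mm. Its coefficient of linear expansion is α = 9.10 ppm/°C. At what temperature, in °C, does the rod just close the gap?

α·L₀·ΔT = 2.2 mm ⇒ ΔT = 2.2 / (9.10×10⁻⁶ × 2040.0) = 118.5 K.
T = 29.9 + 118.5 = 148.4 °C.

148 °C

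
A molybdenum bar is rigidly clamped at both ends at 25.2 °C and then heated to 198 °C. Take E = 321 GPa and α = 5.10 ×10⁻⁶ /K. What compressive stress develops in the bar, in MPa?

ΔT = 172.8 K. Constrained thermal stress σ = E·α·ΔT = 321.0×10³ MPa × 5.10×10⁻⁶ × 172.8 = 283 MPa (compressive).

283 MPa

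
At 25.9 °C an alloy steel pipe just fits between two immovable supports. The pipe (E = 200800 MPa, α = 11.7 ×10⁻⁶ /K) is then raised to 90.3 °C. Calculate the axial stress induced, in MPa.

E = 200800 MPa = 200.8 GPa.
ΔT = 64.40 K. Constrained thermal stress σ = E·α·ΔT = 200.8×10³ MPa × 11.7×10⁻⁶ × 64.40 = 151 MPa (compressive).

151 MPa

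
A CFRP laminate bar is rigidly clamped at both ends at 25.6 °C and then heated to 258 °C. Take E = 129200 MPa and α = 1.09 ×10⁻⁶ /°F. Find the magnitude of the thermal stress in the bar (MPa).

E = 129200 MPa = 129.2 GPa.
α = 1.09×10⁻⁶/°F × 9/5 = 1.96×10⁻⁶/K.
ΔT = 232.4 K. Constrained thermal stress σ = E·α·ΔT = 129.2×10³ MPa × 1.96×10⁻⁶ × 232.4 = 58.9 MPa (compressive).

58.9 MPa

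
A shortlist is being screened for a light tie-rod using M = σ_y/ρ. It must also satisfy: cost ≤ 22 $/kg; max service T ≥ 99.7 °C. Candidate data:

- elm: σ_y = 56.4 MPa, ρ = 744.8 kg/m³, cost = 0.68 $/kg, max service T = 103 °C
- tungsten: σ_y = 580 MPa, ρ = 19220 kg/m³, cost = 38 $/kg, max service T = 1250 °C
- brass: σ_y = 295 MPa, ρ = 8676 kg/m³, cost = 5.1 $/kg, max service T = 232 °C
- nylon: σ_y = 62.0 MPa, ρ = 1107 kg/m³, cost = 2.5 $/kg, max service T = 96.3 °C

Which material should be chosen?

elm

Screen on constraints: cost ≤ 22 $/kg; max service T ≥ 99.7 °C. Survivors: elm, brass.
Computing M directly (units already consistent):
  elm: M = 75.7 kN·m/kg
  brass: M = 34.0 kN·m/kg
Highest index: elm.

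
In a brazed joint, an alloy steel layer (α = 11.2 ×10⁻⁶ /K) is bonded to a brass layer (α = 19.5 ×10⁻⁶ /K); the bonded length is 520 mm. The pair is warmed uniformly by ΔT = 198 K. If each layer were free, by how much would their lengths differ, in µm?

Δα = |11.2 − 19.5|×10⁻⁶/K = 8.30×10⁻⁶/K.
ΔL_mismatch = Δα·L·ΔT = 8.30×10⁻⁶ × 520.0 mm × 198.0 K = 855 µm.

855 µm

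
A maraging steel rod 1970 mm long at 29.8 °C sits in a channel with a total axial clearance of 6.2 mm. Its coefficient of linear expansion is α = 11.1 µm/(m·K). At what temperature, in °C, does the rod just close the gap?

313 °C

α·L₀·ΔT = 6.2 mm ⇒ ΔT = 6.2 / (11.1×10⁻⁶ × 1970.0) = 283.5 K.
T = 29.8 + 283.5 = 313.3 °C.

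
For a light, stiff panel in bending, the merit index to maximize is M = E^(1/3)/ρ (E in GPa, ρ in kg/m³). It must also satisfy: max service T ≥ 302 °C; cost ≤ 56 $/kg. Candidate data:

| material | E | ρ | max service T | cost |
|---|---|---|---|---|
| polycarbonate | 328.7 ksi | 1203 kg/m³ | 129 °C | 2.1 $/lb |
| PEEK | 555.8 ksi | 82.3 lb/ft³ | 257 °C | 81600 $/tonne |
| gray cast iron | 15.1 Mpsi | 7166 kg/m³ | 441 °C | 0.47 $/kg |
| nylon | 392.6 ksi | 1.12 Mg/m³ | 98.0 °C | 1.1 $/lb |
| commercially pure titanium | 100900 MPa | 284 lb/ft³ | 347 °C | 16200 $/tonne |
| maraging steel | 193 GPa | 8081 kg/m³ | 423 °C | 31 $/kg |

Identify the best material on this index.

Screen on constraints: max service T ≥ 302 °C; cost ≤ 56 $/kg. Survivors: gray cast iron, commercially pure titanium, maraging steel.
Convert each candidate to consistent units, then evaluate M:
  gray cast iron: E = 104.1 GPa, ρ = 7166 kg/m³
  commercially pure titanium: E = 100.9 GPa, ρ = 4549 kg/m³
  maraging steel: E = 193.0 GPa, ρ = 8081 kg/m³
  commercially pure titanium: M = 1.02×10⁻³
  maraging steel: M = 0.715×10⁻³
  gray cast iron: M = 0.656×10⁻³
The maximum is for commercially pure titanium.

commercially pure titanium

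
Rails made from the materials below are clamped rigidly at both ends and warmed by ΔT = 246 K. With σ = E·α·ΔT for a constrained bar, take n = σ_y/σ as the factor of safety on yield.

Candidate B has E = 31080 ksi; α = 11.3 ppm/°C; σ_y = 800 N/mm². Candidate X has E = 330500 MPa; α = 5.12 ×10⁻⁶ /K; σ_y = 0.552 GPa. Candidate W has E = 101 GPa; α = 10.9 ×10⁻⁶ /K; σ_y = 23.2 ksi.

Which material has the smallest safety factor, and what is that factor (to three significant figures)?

In consistent units (E in GPa, α in ×10⁻⁶/K, σ_y in MPa):
  candidate B: E = 214.3, α = 11.3, σ_y = 800.0 → σ = 596 MPa, n = 1.34
  candidate X: E = 330.5, α = 5.12, σ_y = 552.0 → σ = 416 MPa, n = 1.33
  candidate W: E = 101.0, α = 10.9, σ_y = 160.0 → σ = 271 MPa, n = 0.591
Smallest n: candidate W with n = 0.591.

candidate W, n = 0.591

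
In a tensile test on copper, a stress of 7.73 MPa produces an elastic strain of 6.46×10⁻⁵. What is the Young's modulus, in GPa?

E = σ/ε = 7.73 MPa / 6.46×10⁻⁵ = 119700 MPa = 120 GPa.

120 GPa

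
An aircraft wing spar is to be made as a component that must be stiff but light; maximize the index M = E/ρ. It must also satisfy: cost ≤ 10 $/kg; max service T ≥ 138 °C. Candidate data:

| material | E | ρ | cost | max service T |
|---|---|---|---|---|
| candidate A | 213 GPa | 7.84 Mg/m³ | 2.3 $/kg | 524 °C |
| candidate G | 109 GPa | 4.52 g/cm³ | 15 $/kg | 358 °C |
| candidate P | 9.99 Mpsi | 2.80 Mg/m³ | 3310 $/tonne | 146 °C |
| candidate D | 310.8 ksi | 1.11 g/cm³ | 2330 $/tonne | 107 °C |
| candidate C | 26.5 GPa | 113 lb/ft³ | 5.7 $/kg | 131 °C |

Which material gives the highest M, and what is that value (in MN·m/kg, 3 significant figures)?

candidate A, M = 27.2 MN·m/kg

Screen on constraints: cost ≤ 10 $/kg; max service T ≥ 138 °C. Survivors: candidate A, candidate P.
In SI units:
  candidate A: E = 213.0 GPa, ρ = 7840 kg/m³
  candidate P: E = 68.88 GPa, ρ = 2800 kg/m³
  candidate A: M = 27.2 MN·m/kg
  candidate P: M = 24.6 MN·m/kg
Candidate A has the largest M.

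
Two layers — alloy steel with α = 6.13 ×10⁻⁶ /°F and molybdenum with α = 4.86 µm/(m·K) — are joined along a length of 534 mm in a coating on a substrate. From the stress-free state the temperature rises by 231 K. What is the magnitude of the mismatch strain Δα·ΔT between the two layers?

1.43×10⁻³

alloy steel: α = 6.13×10⁻⁶/°F × 9/5 = 11.0×10⁻⁶/K.
Δα = |11.0 − 4.86|×10⁻⁶/K = 6.17×10⁻⁶/K.
Mismatch strain = Δα·ΔT = 6.17×10⁻⁶ × 231.0 = 1.43×10⁻³.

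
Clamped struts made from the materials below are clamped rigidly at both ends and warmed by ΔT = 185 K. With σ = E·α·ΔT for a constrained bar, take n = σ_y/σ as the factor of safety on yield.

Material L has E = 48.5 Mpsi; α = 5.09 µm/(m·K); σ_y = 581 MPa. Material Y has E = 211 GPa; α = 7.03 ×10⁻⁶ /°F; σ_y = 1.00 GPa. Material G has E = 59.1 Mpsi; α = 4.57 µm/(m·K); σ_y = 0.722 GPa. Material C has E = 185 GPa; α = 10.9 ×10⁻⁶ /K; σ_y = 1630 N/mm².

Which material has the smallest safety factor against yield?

material L

In consistent units (E in GPa, α in ×10⁻⁶/K, σ_y in MPa):
  material L: E = 334.4, α = 5.09, σ_y = 581.0 → σ = 315 MPa, n = 1.85
  material Y: E = 211.0, α = 12.7, σ_y = 1000 → σ = 494 MPa, n = 2.02
  material G: E = 407.5, α = 4.57, σ_y = 722.0 → σ = 345 MPa, n = 2.10
  material C: E = 185.0, α = 10.9, σ_y = 1630 → σ = 373 MPa, n = 4.37
Smallest n: material L with n = 1.85.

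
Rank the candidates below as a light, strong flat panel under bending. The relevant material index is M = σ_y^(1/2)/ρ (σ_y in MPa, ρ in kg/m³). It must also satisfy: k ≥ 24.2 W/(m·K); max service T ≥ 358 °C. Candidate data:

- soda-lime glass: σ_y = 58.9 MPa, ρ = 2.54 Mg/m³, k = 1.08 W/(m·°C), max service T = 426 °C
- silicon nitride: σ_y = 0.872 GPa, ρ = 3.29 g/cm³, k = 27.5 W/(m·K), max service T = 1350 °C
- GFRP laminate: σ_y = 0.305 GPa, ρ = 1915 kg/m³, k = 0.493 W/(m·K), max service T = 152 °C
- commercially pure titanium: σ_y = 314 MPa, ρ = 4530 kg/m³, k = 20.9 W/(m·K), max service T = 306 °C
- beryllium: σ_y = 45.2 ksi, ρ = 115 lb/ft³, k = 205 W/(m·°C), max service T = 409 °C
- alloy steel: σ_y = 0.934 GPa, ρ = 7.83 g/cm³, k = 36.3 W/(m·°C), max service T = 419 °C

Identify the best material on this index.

Screen on constraints: k ≥ 24.2 W/(m·K); max service T ≥ 358 °C. Survivors: silicon nitride, beryllium, alloy steel.
Putting every candidate on a common basis:
  silicon nitride: σ_y = 872.0 MPa, ρ = 3290 kg/m³
  beryllium: σ_y = 311.6 MPa, ρ = 1842 kg/m³
  alloy steel: σ_y = 934.0 MPa, ρ = 7830 kg/m³
  beryllium: M = 9.58×10⁻³
  silicon nitride: M = 8.98×10⁻³
  alloy steel: M = 3.90×10⁻³
Beryllium ranks first.

beryllium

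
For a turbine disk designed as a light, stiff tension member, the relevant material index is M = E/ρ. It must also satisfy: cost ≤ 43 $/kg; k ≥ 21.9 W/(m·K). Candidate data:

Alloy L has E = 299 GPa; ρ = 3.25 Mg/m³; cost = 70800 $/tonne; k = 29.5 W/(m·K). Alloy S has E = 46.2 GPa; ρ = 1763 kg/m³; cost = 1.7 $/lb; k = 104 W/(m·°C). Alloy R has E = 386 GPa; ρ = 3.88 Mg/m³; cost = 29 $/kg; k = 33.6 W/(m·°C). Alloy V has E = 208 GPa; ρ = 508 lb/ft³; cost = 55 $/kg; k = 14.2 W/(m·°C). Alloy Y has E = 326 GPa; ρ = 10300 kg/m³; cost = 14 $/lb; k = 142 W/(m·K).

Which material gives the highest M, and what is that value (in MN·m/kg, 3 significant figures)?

alloy R, M = 99.5 MN·m/kg

Screen on constraints: cost ≤ 43 $/kg; k ≥ 21.9 W/(m·K). Survivors: alloy S, alloy R, alloy Y.
Putting every candidate on a common basis:
  alloy S: E = 46.20 GPa, ρ = 1763 kg/m³
  alloy R: E = 386.0 GPa, ρ = 3880 kg/m³
  alloy Y: E = 326.0 GPa, ρ = 10300 kg/m³
  alloy R: M = 99.5 MN·m/kg
  alloy Y: M = 31.7 MN·m/kg
  alloy S: M = 26.2 MN·m/kg
The maximum is for alloy R.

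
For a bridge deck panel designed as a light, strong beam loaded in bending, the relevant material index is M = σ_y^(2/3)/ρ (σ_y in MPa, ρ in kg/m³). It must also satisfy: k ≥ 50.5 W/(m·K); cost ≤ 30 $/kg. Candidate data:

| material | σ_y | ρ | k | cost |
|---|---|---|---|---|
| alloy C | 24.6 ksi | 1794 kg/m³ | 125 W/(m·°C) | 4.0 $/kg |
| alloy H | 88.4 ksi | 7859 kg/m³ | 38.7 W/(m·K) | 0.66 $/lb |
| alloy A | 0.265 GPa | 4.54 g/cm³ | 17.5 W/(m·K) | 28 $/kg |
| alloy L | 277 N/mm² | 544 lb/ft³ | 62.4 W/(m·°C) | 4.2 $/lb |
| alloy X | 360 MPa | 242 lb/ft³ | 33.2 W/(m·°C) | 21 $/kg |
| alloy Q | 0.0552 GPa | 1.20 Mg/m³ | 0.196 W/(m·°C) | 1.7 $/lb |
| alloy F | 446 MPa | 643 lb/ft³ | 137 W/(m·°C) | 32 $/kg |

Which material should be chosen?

alloy C

Screen on constraints: k ≥ 50.5 W/(m·K); cost ≤ 30 $/kg. Survivors: alloy C, alloy L.
In SI units:
  alloy C: σ_y = 169.6 MPa, ρ = 1794 kg/m³
  alloy L: σ_y = 277.0 MPa, ρ = 8714 kg/m³
  alloy C: M = 17.1×10⁻³
  alloy L: M = 4.88×10⁻³
Alloy C has the largest M.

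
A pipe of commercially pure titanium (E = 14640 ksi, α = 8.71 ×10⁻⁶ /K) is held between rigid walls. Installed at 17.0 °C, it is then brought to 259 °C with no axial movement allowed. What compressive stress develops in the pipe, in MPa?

213 MPa

E = 14640 ksi = 100.9 GPa.
ΔT = 242.0 K. Constrained thermal stress σ = E·α·ΔT = 100.9×10³ MPa × 8.71×10⁻⁶ × 242.0 = 213 MPa (compressive).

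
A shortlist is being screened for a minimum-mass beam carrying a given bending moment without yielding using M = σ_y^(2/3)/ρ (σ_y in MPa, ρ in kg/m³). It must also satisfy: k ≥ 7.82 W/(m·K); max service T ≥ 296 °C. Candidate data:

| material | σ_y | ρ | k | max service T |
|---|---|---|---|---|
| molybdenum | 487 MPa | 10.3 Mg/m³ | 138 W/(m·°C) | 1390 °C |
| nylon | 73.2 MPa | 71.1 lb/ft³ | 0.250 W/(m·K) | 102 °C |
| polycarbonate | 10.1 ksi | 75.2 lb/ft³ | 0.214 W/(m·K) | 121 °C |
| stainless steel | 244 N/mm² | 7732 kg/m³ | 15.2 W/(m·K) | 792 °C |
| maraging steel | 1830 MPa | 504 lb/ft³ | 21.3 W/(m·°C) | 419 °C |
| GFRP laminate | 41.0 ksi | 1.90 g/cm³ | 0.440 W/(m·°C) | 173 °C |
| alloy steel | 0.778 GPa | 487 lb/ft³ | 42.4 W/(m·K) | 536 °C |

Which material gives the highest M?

Screen on constraints: k ≥ 7.82 W/(m·K); max service T ≥ 296 °C. Survivors: molybdenum, stainless steel, maraging steel, alloy steel.
Putting every candidate on a common basis:
  molybdenum: σ_y = 487.0 MPa, ρ = 10300 kg/m³
  stainless steel: σ_y = 244.0 MPa, ρ = 7732 kg/m³
  maraging steel: σ_y = 1830 MPa, ρ = 8073 kg/m³
  alloy steel: σ_y = 778.0 MPa, ρ = 7801 kg/m³
  maraging steel: M = 18.5×10⁻³
  alloy steel: M = 10.8×10⁻³
  molybdenum: M = 6.01×10⁻³
  stainless steel: M = 5.05×10⁻³
The maximum is for maraging steel.

maraging steel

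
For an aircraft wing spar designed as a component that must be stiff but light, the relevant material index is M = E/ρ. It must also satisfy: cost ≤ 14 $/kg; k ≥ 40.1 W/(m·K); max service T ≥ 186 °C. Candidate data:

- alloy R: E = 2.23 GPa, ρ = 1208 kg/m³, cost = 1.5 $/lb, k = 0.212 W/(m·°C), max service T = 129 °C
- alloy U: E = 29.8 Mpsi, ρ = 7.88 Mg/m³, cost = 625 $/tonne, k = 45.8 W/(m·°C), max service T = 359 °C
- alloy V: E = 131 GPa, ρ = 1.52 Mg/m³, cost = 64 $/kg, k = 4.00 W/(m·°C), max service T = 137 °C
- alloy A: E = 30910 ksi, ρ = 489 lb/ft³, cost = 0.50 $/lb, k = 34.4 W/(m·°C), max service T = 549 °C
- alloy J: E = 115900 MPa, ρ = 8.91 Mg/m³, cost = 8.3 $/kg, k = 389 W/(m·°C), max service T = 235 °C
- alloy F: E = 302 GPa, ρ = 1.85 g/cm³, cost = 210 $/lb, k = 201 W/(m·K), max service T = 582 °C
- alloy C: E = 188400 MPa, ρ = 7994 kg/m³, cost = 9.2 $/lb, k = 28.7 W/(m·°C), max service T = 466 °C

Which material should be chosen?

alloy U

Screen on constraints: cost ≤ 14 $/kg; k ≥ 40.1 W/(m·K); max service T ≥ 186 °C. Survivors: alloy U, alloy J.
In SI units:
  alloy U: E = 205.5 GPa, ρ = 7880 kg/m³
  alloy J: E = 115.9 GPa, ρ = 8910 kg/m³
  alloy U: M = 26.1 MN·m/kg
  alloy J: M = 13.0 MN·m/kg
Highest index: alloy U.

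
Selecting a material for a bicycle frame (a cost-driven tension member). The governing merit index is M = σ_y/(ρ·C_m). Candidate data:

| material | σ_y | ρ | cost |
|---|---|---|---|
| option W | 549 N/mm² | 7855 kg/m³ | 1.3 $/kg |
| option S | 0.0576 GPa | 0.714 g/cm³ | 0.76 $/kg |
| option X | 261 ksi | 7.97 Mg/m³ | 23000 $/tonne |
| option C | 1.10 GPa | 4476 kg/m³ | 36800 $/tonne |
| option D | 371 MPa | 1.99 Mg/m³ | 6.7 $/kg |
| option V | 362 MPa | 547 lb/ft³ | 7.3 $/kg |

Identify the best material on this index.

option S

After converting to SI:
  option W: σ_y = 549.0 MPa, ρ = 7855 kg/m³, cost = 1.300 $/kg
  option S: σ_y = 57.60 MPa, ρ = 714.0 kg/m³, cost = 0.7600 $/kg
  option X: σ_y = 1800 MPa, ρ = 7970 kg/m³, cost = 23.00 $/kg
  option C: σ_y = 1100 MPa, ρ = 4476 kg/m³, cost = 36.80 $/kg
  option D: σ_y = 371.0 MPa, ρ = 1990 kg/m³, cost = 6.700 $/kg
  option V: σ_y = 362.0 MPa, ρ = 8762 kg/m³, cost = 7.300 $/kg
  option S: M = 106 kN·m per $
  option W: M = 53.8 kN·m per $
  option D: M = 27.8 kN·m per $
  option X: M = 9.82 kN·m per $
  option C: M = 6.68 kN·m per $
  option V: M = 5.66 kN·m per $
Option S has the largest M.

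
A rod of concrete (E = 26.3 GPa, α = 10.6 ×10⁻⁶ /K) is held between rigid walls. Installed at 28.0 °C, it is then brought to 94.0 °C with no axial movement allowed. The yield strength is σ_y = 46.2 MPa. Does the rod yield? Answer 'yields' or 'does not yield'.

ΔT = 66.00 K. Constrained thermal stress σ = E·α·ΔT = 26.30×10³ MPa × 10.6×10⁻⁶ × 66.00 = 18.4 MPa (compressive).
Compare to σ_y = 46.2 MPa: σ < σ_y, so it does not yield.

does not yield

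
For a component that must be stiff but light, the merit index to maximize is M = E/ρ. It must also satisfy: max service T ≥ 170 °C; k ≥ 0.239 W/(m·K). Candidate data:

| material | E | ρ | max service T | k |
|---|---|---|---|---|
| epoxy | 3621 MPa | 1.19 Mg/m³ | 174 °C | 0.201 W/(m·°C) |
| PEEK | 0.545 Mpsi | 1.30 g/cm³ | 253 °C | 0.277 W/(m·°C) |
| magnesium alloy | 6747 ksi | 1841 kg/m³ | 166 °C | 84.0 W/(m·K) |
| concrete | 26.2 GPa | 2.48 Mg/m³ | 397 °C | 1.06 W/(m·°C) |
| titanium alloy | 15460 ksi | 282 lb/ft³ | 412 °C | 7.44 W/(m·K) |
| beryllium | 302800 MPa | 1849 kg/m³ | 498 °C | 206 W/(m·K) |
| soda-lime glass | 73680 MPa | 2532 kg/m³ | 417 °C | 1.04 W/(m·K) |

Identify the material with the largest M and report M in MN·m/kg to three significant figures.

Screen on constraints: max service T ≥ 170 °C; k ≥ 0.239 W/(m·K). Survivors: PEEK, concrete, titanium alloy, beryllium, soda-lime glass.
In SI units:
  PEEK: E = 3.758 GPa, ρ = 1300 kg/m³
  concrete: E = 26.20 GPa, ρ = 2480 kg/m³
  titanium alloy: E = 106.6 GPa, ρ = 4517 kg/m³
  beryllium: E = 302.8 GPa, ρ = 1849 kg/m³
  soda-lime glass: E = 73.68 GPa, ρ = 2532 kg/m³
  beryllium: M = 164 MN·m/kg
  soda-lime glass: M = 29.1 MN·m/kg
  titanium alloy: M = 23.6 MN·m/kg
  concrete: M = 10.6 MN·m/kg
  PEEK: M = 2.89 MN·m/kg
Beryllium has the largest M.

beryllium, M = 164 MN·m/kg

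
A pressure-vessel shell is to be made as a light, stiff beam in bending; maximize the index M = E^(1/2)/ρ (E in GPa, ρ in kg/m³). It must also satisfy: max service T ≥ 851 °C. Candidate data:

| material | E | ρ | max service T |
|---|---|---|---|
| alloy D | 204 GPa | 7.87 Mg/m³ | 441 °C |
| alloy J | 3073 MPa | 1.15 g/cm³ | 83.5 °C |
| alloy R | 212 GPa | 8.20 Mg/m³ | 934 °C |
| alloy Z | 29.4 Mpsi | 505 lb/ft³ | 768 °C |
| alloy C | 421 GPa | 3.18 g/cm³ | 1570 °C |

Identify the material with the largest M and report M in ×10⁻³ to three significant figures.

alloy C, M = 6.45×10⁻³

Screen on constraints: max service T ≥ 851 °C. Survivors: alloy R, alloy C.
After converting to SI:
  alloy R: E = 212.0 GPa, ρ = 8200 kg/m³
  alloy C: E = 421.0 GPa, ρ = 3180 kg/m³
  alloy C: M = 6.45×10⁻³
  alloy R: M = 1.78×10⁻³
The maximum is for alloy C.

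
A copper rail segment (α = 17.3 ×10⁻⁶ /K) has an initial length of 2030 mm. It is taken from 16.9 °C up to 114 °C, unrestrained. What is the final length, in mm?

ΔT = 114 − 16.9 = 97.10 K.
ΔL = α·L₀·ΔT = 17.3×10⁻⁶ × 2030 mm × 97.10 K = 3.41 mm.
L = L₀ + ΔL = 2030 + 3.41 = 2033.4 mm.

2033.4 mm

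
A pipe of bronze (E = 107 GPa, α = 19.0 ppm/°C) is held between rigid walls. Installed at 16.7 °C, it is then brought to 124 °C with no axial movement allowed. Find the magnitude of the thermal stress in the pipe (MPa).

218 MPa

ΔT = 107.3 K. Constrained thermal stress σ = E·α·ΔT = 107.0×10³ MPa × 19.0×10⁻⁶ × 107.3 = 218 MPa (compressive).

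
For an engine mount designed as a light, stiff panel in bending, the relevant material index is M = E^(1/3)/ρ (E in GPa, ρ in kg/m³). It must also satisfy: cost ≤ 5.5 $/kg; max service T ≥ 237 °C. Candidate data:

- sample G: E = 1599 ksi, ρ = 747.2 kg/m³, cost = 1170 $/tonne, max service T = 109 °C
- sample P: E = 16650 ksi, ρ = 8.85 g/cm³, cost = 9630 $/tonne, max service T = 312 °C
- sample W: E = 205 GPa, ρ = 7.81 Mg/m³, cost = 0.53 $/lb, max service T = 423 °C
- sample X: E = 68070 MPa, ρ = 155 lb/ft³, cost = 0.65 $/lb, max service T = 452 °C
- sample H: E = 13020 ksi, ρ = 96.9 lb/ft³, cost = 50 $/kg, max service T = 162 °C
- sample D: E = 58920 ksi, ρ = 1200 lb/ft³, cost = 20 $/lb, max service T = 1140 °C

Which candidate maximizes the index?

Screen on constraints: cost ≤ 5.5 $/kg; max service T ≥ 237 °C. Survivors: sample W, sample X.
Putting every candidate on a common basis:
  sample W: E = 205.0 GPa, ρ = 7810 kg/m³
  sample X: E = 68.07 GPa, ρ = 2483 kg/m³
  sample X: M = 1.64×10⁻³
  sample W: M = 0.755×10⁻³
The maximum is for sample X.

sample X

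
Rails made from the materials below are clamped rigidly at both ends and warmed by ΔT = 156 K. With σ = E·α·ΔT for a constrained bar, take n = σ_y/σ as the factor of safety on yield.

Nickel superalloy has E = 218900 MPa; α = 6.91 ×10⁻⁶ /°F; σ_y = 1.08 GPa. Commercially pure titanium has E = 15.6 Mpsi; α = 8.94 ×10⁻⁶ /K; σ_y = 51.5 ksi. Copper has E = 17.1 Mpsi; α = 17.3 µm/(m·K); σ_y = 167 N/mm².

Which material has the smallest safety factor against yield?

With everything in SI (GPa, ×10⁻⁶/K, MPa):
  nickel superalloy: E = 218.9, α = 12.4, σ_y = 1080 → σ = 425 MPa, n = 2.54
  commercially pure titanium: E = 107.6, α = 8.94, σ_y = 355.1 → σ = 150 MPa, n = 2.37
  copper: E = 117.9, α = 17.3, σ_y = 167.0 → σ = 318 MPa, n = 0.525
Smallest n: copper with n = 0.525.

copper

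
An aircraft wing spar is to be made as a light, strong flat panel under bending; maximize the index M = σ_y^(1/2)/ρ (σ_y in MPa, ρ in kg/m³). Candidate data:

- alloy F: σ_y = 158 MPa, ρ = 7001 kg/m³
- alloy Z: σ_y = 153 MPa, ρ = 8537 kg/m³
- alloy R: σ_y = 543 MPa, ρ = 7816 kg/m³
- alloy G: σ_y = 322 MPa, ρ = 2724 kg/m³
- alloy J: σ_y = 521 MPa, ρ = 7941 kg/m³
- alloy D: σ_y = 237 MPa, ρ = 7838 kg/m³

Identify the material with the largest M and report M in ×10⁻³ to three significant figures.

Computing M directly (units already consistent):
  alloy G: M = 6.59×10⁻³
  alloy R: M = 2.98×10⁻³
  alloy J: M = 2.87×10⁻³
  alloy D: M = 1.96×10⁻³
  alloy F: M = 1.80×10⁻³
  alloy Z: M = 1.45×10⁻³
Highest index: alloy G.

alloy G, M = 6.59×10⁻³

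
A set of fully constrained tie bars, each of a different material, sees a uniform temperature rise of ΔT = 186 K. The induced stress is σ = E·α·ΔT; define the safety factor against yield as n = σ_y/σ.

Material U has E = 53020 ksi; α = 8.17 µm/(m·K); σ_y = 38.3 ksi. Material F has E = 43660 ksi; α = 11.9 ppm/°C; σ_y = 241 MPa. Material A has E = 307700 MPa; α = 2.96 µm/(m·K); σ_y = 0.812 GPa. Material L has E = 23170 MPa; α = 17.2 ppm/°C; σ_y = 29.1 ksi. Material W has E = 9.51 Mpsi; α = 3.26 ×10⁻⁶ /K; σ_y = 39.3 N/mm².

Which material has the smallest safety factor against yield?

material F

Converting E to GPa, α to ×10⁻⁶/K, σ_y to MPa, then σ and n for each:
  material U: E = 365.6, α = 8.17, σ_y = 264.1 → σ = 556 MPa, n = 0.475
  material F: E = 301.0, α = 11.9, σ_y = 241.0 → σ = 666 MPa, n = 0.362
  material A: E = 307.7, α = 2.96, σ_y = 812.0 → σ = 169 MPa, n = 4.79
  material L: E = 23.17, α = 17.2, σ_y = 200.6 → σ = 74.1 MPa, n = 2.71
  material W: E = 65.57, α = 3.26, σ_y = 39.30 → σ = 39.8 MPa, n = 0.988
Smallest n: material F with n = 0.362.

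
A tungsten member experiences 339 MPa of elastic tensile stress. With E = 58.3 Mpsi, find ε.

E = 58.3 Mpsi = 402.0 GPa = 402000 MPa.
ε = σ/E = 339 / 402000 = 8.43×10⁻⁴.

8.43×10⁻⁴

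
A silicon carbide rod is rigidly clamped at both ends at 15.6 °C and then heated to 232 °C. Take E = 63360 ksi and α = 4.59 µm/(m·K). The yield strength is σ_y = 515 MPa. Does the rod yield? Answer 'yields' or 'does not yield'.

does not yield

E = 63360 ksi = 436.9 GPa.
ΔT = 216.4 K. Constrained thermal stress σ = E·α·ΔT = 436.9×10³ MPa × 4.59×10⁻⁶ × 216.4 = 434 MPa (compressive).
Compare to σ_y = 515 MPa: σ < σ_y, so it does not yield.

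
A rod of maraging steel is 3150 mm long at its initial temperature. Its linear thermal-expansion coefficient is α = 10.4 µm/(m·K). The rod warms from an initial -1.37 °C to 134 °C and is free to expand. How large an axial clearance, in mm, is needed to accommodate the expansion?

4.43 mm

ΔT = 134 − (-1.37) = 135.4 K.
ΔL = α·L₀·ΔT = 10.4×10⁻⁶ × 3150 mm × 135.4 K = 4.43 mm.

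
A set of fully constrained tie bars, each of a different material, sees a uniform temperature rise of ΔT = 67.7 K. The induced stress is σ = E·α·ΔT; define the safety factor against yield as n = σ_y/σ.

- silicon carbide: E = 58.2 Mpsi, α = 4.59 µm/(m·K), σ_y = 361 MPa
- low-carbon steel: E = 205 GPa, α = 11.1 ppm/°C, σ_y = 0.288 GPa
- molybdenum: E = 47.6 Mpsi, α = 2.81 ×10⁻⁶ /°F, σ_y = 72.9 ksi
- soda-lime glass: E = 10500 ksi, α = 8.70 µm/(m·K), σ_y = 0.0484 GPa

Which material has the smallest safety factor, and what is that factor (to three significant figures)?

soda-lime glass, n = 1.14

With everything in SI (GPa, ×10⁻⁶/K, MPa):
  silicon carbide: E = 401.3, α = 4.59, σ_y = 361.0 → σ = 125 MPa, n = 2.90
  low-carbon steel: E = 205.0, α = 11.1, σ_y = 288.0 → σ = 154 MPa, n = 1.87
  molybdenum: E = 328.2, α = 5.06, σ_y = 502.6 → σ = 112 MPa, n = 4.47
  soda-lime glass: E = 72.39, α = 8.70, σ_y = 48.40 → σ = 42.6 MPa, n = 1.14
Soda-lime glass has the lowest safety factor, n = 1.14.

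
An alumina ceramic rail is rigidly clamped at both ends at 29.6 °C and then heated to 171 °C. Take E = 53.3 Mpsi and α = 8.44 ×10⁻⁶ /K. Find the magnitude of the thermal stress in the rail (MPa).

E = 53.3 Mpsi = 367.5 GPa.
ΔT = 141.4 K. Constrained thermal stress σ = E·α·ΔT = 367.5×10³ MPa × 8.44×10⁻⁶ × 141.4 = 439 MPa (compressive).

439 MPa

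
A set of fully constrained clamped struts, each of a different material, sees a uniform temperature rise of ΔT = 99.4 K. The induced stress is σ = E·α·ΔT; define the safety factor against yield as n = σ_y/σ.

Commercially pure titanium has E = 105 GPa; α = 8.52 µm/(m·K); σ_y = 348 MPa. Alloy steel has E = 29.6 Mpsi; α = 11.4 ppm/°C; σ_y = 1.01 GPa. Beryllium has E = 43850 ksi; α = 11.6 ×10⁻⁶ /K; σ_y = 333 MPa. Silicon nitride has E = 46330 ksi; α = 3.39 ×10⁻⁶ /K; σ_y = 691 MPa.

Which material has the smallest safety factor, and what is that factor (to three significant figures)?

beryllium, n = 0.955

Per material, after unit conversion:
  commercially pure titanium: E = 105.0, α = 8.52, σ_y = 348.0 → σ = 88.9 MPa, n = 3.91
  alloy steel: E = 204.1, α = 11.4, σ_y = 1010 → σ = 231 MPa, n = 4.37
  beryllium: E = 302.3, α = 11.6, σ_y = 333.0 → σ = 349 MPa, n = 0.955
  silicon nitride: E = 319.4, α = 3.39, σ_y = 691.0 → σ = 108 MPa, n = 6.42
Smallest n: beryllium with n = 0.955.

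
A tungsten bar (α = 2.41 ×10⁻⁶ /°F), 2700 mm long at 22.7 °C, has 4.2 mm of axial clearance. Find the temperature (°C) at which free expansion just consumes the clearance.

α = 2.41×10⁻⁶/°F × 9/5 = 4.34×10⁻⁶/K.
α·L₀·ΔT = 4.2 mm ⇒ ΔT = 4.2 / (4.34×10⁻⁶ × 2700.0) = 358.6 K.
T = 22.7 + 358.6 = 381.3 °C.

381 °C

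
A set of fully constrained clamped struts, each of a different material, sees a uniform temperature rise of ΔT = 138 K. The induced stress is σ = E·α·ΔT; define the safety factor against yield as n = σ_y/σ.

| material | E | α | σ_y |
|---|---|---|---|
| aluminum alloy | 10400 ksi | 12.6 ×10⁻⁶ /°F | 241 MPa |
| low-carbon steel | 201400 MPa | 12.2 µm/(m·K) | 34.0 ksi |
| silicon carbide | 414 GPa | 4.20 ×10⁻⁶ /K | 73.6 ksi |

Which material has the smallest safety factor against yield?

In consistent units (E in GPa, α in ×10⁻⁶/K, σ_y in MPa):
  aluminum alloy: E = 71.71, α = 22.7, σ_y = 241.0 → σ = 224 MPa, n = 1.07
  low-carbon steel: E = 201.4, α = 12.2, σ_y = 234.4 → σ = 339 MPa, n = 0.691
  silicon carbide: E = 414.0, α = 4.20, σ_y = 507.5 → σ = 240 MPa, n = 2.11
Low-carbon steel has the lowest safety factor, n = 0.691.

low-carbon steel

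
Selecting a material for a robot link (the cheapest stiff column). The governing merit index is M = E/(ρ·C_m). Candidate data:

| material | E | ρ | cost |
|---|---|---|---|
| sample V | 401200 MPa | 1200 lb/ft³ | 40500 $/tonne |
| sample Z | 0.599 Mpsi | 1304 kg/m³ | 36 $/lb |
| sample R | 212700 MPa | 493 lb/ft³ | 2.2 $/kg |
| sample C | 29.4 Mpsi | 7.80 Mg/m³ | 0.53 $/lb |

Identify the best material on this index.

sample C

Normalizing units and computing the index:
  sample V: E = 401.2 GPa, ρ = 19220 kg/m³, cost = 40.50 $/kg
  sample Z: E = 4.130 GPa, ρ = 1304 kg/m³, cost = 79.37 $/kg
  sample R: E = 212.7 GPa, ρ = 7897 kg/m³, cost = 2.200 $/kg
  sample C: E = 202.7 GPa, ρ = 7800 kg/m³, cost = 1.168 $/kg
  sample C: M = 22.2 MN·m per $
  sample R: M = 12.2 MN·m per $
  sample V: M = 0.515 MN·m per $
  sample Z: M = 0.0399 MN·m per $
The maximum is for sample C.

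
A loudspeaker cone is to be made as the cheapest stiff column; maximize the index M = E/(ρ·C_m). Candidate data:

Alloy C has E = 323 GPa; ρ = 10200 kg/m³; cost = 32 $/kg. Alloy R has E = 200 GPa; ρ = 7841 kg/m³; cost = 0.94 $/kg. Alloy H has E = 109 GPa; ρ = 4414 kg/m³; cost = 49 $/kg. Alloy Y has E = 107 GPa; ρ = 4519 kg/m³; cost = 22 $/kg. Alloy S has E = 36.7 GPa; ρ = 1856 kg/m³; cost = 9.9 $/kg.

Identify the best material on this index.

alloy R

Computing M directly (units already consistent):
  alloy R: M = 27.1 MN·m per $
  alloy S: M = 2.00 MN·m per $
  alloy Y: M = 1.08 MN·m per $
  alloy C: M = 0.990 MN·m per $
  alloy H: M = 0.504 MN·m per $
Highest index: alloy R.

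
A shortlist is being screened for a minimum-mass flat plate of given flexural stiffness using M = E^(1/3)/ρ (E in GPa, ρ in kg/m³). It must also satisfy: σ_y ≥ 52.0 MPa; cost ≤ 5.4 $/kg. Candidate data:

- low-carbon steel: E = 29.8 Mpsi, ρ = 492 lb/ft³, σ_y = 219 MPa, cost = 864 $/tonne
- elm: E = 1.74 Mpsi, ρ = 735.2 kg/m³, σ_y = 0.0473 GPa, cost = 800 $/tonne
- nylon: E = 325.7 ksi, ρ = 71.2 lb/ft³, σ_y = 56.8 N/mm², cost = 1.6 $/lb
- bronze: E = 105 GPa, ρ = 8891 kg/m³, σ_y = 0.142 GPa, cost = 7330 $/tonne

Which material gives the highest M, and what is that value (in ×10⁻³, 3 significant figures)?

nylon, M = 1.15×10⁻³

Screen on constraints: σ_y ≥ 52.0 MPa; cost ≤ 5.4 $/kg. Survivors: low-carbon steel, nylon.
Putting every candidate on a common basis:
  low-carbon steel: E = 205.5 GPa, ρ = 7881 kg/m³
  nylon: E = 2.246 GPa, ρ = 1141 kg/m³
  nylon: M = 1.15×10⁻³
  low-carbon steel: M = 0.749×10⁻³
Highest index: nylon.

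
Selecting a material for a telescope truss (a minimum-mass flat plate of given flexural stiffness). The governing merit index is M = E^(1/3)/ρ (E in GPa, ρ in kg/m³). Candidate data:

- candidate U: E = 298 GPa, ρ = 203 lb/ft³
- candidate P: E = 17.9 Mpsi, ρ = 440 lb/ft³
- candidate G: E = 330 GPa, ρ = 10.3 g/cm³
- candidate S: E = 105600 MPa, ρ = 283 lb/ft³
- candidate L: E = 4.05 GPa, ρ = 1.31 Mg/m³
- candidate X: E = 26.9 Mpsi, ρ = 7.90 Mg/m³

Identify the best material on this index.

In SI units:
  candidate U: E = 298.0 GPa, ρ = 3252 kg/m³
  candidate P: E = 123.4 GPa, ρ = 7048 kg/m³
  candidate G: E = 330.0 GPa, ρ = 10300 kg/m³
  candidate S: E = 105.6 GPa, ρ = 4533 kg/m³
  candidate L: E = 4.050 GPa, ρ = 1310 kg/m³
  candidate X: E = 185.5 GPa, ρ = 7900 kg/m³
  candidate U: M = 2.05×10⁻³
  candidate L: M = 1.22×10⁻³
  candidate S: M = 1.04×10⁻³
  candidate X: M = 0.722×10⁻³
  candidate P: M = 0.706×10⁻³
  candidate G: M = 0.671×10⁻³
Candidate U has the largest M.

candidate U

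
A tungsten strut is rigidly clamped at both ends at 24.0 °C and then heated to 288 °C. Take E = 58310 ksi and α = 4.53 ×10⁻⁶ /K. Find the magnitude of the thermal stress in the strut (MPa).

481 MPa

E = 58310 ksi = 402.0 GPa.
ΔT = 264.0 K. Constrained thermal stress σ = E·α·ΔT = 402.0×10³ MPa × 4.53×10⁻⁶ × 264.0 = 481 MPa (compressive).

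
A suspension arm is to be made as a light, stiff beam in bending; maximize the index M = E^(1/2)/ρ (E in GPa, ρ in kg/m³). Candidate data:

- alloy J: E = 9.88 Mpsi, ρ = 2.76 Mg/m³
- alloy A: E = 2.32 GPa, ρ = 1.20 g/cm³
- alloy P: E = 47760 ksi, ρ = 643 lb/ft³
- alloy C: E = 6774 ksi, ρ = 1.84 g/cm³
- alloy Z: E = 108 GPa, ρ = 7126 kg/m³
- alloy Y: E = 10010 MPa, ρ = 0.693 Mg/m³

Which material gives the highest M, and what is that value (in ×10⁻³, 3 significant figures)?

Putting every candidate on a common basis:
  alloy J: E = 68.12 GPa, ρ = 2760 kg/m³
  alloy A: E = 2.320 GPa, ρ = 1200 kg/m³
  alloy P: E = 329.3 GPa, ρ = 10300 kg/m³
  alloy C: E = 46.71 GPa, ρ = 1840 kg/m³
  alloy Z: E = 108.0 GPa, ρ = 7126 kg/m³
  alloy Y: E = 10.01 GPa, ρ = 693.0 kg/m³
  alloy Y: M = 4.57×10⁻³
  alloy C: M = 3.71×10⁻³
  alloy J: M = 2.99×10⁻³
  alloy P: M = 1.76×10⁻³
  alloy Z: M = 1.46×10⁻³
  alloy A: M = 1.27×10⁻³
Alloy Y has the largest M.

alloy Y, M = 4.57×10⁻³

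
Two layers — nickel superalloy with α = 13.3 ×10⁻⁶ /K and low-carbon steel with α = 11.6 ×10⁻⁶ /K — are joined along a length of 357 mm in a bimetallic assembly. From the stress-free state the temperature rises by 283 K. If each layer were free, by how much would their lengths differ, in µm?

Δα = |13.3 − 11.6|×10⁻⁶/K = 1.70×10⁻⁶/K.
ΔL_mismatch = Δα·L·ΔT = 1.70×10⁻⁶ × 357.0 mm × 283.0 K = 172 µm.

172 µm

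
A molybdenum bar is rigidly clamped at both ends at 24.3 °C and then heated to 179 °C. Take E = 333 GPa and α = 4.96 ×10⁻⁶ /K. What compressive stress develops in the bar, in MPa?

ΔT = 154.7 K. Constrained thermal stress σ = E·α·ΔT = 333.0×10³ MPa × 4.96×10⁻⁶ × 154.7 = 256 MPa (compressive).

256 MPa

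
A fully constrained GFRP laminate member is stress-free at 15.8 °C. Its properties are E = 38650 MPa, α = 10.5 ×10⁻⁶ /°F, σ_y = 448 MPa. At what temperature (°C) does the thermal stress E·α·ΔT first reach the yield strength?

E = 38650 MPa = 38.65 GPa.
α = 10.5×10⁻⁶/°F × 9/5 = 18.9×10⁻⁶/K.
E·α·ΔT = 448.0 MPa ⇒ ΔT = 448.0 / (38.65×10³ × 18.9×10⁻⁶) = 613.3 K.
T = 15.8 + 613.3 = 629.1 °C.

629 °C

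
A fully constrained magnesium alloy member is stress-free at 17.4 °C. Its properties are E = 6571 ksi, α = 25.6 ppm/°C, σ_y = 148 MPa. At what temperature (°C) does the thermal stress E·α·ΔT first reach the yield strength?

E = 6571 ksi = 45.31 GPa.
E·α·ΔT = 148.0 MPa ⇒ ΔT = 148.0 / (45.31×10³ × 25.6×10⁻⁶) = 127.6 K.
T = 17.4 + 127.6 = 145.0 °C.

145 °C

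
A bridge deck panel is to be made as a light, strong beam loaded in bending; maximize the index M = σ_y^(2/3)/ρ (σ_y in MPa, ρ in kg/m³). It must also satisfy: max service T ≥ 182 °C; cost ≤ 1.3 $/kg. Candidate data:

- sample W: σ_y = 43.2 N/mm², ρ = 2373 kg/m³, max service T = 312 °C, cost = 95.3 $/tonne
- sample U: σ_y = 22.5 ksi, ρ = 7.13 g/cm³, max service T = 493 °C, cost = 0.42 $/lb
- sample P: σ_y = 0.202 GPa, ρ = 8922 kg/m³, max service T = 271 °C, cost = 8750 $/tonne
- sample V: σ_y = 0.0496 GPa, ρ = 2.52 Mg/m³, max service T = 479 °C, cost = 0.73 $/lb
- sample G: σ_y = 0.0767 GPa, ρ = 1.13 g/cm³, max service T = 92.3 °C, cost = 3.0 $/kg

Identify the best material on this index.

Screen on constraints: max service T ≥ 182 °C; cost ≤ 1.3 $/kg. Survivors: sample W, sample U.
After converting to SI:
  sample W: σ_y = 43.20 MPa, ρ = 2373 kg/m³
  sample U: σ_y = 155.1 MPa, ρ = 7130 kg/m³
  sample W: M = 5.19×10⁻³
  sample U: M = 4.05×10⁻³
Highest index: sample W.

sample W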